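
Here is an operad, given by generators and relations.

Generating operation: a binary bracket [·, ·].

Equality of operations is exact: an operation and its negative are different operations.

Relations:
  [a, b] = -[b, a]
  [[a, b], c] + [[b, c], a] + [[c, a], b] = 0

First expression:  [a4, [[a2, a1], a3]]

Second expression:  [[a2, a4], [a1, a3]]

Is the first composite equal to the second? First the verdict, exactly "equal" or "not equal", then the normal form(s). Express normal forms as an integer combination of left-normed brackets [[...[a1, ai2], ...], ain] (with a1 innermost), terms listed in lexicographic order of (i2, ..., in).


The first composite normalizes to [[[a1, a2], a3], a4]
The second composite normalizes to -[[[a1, a3], a2], a4] + [[[a1, a3], a4], a2]
Distinct normal forms: not equal.

not equal; first: [[[a1, a2], a3], a4]; second: -[[[a1, a3], a2], a4] + [[[a1, a3], a4], a2]


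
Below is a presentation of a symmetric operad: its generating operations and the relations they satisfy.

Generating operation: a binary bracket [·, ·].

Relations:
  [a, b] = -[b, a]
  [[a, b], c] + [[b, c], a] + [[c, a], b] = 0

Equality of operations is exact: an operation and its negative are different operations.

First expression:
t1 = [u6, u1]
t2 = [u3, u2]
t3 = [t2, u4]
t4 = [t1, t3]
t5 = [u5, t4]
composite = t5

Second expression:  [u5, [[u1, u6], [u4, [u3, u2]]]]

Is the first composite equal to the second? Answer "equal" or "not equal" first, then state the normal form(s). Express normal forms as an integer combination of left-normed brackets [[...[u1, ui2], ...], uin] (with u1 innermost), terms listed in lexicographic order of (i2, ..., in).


equal: each reduces to -[[[[[u1, u6], u2], u3], u4], u5] + [[[[[u1, u6], u3], u2], u4], u5] + [[[[[u1, u6], u4], u2], u3], u5] - [[[[[u1, u6], u4], u3], u2], u5]


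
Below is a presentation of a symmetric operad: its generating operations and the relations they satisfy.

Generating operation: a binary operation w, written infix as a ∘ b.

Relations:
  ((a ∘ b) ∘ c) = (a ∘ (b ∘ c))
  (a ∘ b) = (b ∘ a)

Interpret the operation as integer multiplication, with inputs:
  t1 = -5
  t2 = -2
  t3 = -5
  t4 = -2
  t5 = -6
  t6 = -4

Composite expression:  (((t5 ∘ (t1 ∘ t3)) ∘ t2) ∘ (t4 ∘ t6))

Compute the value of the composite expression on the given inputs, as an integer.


(t1 ∘ t3) = 25
(t5 ∘ (t1 ∘ t3)) = -150
((t5 ∘ (t1 ∘ t3)) ∘ t2) = 300
(t4 ∘ t6) = 8
(((t5 ∘ (t1 ∘ t3)) ∘ t2) ∘ (t4 ∘ t6)) = 2400

2400


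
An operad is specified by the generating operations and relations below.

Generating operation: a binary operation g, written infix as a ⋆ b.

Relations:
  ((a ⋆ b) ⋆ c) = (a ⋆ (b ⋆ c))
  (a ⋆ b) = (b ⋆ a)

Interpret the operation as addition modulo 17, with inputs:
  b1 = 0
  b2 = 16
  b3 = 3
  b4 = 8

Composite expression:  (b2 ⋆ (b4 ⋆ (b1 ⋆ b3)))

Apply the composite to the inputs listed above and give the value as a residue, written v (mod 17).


(b1 ⋆ b3) = 3
(b4 ⋆ (b1 ⋆ b3)) = 11
(b2 ⋆ (b4 ⋆ (b1 ⋆ b3))) = 10

10 (mod 17)


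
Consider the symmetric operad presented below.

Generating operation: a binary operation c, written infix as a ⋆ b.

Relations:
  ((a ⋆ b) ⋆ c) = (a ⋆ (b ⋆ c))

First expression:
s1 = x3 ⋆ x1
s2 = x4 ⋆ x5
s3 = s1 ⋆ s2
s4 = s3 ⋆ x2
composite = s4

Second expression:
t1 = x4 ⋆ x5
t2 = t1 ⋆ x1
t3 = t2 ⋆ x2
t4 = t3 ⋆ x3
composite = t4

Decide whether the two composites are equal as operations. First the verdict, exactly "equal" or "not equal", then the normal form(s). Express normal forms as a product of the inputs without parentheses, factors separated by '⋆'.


The first expression reduces to x3 ⋆ x1 ⋆ x4 ⋆ x5 ⋆ x2
The second expression reduces to x4 ⋆ x5 ⋆ x1 ⋆ x2 ⋆ x3
The normal forms differ: not equal.

not equal: they reduce to x3 ⋆ x1 ⋆ x4 ⋆ x5 ⋆ x2 and x4 ⋆ x5 ⋆ x1 ⋆ x2 ⋆ x3


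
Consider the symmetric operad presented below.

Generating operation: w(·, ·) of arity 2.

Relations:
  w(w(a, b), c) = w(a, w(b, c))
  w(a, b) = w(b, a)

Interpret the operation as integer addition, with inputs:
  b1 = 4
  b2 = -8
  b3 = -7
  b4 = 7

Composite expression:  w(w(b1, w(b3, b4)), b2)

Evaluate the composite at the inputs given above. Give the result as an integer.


w(b3, b4) = 0
w(b1, w(b3, b4)) = 4
w(w(b1, w(b3, b4)), b2) = -4

-4


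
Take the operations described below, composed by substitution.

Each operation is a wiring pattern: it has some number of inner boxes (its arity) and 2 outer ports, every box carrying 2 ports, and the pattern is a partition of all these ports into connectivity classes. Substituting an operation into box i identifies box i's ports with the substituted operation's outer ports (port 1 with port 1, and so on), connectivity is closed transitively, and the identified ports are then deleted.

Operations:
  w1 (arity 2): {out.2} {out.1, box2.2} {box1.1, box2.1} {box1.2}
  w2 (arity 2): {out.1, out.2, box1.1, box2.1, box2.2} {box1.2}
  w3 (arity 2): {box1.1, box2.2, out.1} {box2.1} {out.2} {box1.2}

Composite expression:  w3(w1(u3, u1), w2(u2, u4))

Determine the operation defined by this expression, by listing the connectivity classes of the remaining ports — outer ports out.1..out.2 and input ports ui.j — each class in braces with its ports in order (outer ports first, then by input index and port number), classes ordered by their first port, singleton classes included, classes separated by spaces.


Treat the ports identified at w3 as solder joints: merge, then drop.
composing w1 on (u3, u1), with out.j its own outer ports: {out.1, u1.2} {out.2} {u1.1, u3.1} {u3.2}
composing w2 on (u2, u4), with out.j its own outer ports: {out.1, out.2, u2.1, u4.1, u4.2} {u2.2}
composing w3 on (u3, u1, u2, u4), with out.j its own outer ports: {out.1, u1.2, u2.1, u4.1, u4.2} {out.2} {u1.1, u3.1} {u2.2} {u3.2}

{out.1, u1.2, u2.1, u4.1, u4.2} {out.2} {u1.1, u3.1} {u2.2} {u3.2}


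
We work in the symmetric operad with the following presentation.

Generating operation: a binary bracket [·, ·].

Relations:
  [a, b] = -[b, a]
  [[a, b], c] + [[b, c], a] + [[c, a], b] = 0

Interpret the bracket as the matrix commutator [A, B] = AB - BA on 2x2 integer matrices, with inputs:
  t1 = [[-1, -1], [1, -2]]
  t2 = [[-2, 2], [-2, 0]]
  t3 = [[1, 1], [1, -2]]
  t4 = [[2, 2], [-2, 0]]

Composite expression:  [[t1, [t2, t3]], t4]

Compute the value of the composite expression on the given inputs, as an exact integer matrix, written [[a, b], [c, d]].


[[-24, 48], [72, 24]]

[t2, t3] = [[4, -8], [-4, -4]]
[t1, [t2, t3]] = [[12, 0], [12, -12]]
[[t1, [t2, t3]], t4] = [[-24, 48], [72, 24]]


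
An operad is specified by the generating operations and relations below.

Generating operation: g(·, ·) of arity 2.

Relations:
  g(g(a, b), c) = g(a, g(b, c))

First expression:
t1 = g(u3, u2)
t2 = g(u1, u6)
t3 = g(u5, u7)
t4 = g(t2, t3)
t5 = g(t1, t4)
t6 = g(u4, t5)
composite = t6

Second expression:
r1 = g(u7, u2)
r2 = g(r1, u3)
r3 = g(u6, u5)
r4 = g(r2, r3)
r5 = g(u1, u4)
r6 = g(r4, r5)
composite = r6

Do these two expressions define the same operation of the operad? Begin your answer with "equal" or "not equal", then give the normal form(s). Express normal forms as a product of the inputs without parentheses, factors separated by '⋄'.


not equal — first u4 ⋄ u3 ⋄ u2 ⋄ u1 ⋄ u6 ⋄ u5 ⋄ u7, second u7 ⋄ u2 ⋄ u3 ⋄ u6 ⋄ u5 ⋄ u1 ⋄ u4

In normal form, the first expression is u4 ⋄ u3 ⋄ u2 ⋄ u1 ⋄ u6 ⋄ u5 ⋄ u7
In normal form, the second expression is u7 ⋄ u2 ⋄ u3 ⋄ u6 ⋄ u5 ⋄ u1 ⋄ u4
The normal forms differ: not equal.


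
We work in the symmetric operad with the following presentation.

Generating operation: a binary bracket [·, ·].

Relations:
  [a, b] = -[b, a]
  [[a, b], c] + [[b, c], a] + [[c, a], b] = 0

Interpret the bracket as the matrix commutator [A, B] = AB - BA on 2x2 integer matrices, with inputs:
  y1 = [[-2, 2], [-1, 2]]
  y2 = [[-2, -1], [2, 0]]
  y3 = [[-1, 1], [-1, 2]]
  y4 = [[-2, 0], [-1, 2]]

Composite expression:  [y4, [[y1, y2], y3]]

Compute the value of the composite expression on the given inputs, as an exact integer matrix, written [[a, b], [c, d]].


[[30, -120], [-60, -30]]

[y1, y2] = [[3, 8], [10, -3]]
[[y1, y2], y3] = [[-18, 30], [-24, 18]]
[y4, [[y1, y2], y3]] = [[30, -120], [-60, -30]]


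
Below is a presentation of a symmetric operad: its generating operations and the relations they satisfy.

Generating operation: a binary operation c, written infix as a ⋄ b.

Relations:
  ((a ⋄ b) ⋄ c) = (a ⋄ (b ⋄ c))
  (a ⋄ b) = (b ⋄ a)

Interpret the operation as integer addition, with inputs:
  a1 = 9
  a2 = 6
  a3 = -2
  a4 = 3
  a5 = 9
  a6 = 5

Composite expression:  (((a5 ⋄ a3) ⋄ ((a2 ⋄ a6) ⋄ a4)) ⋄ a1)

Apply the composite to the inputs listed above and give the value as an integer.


30

(a5 ⋄ a3) = 7
(a2 ⋄ a6) = 11
((a2 ⋄ a6) ⋄ a4) = 14
((a5 ⋄ a3) ⋄ ((a2 ⋄ a6) ⋄ a4)) = 21
(((a5 ⋄ a3) ⋄ ((a2 ⋄ a6) ⋄ a4)) ⋄ a1) = 30


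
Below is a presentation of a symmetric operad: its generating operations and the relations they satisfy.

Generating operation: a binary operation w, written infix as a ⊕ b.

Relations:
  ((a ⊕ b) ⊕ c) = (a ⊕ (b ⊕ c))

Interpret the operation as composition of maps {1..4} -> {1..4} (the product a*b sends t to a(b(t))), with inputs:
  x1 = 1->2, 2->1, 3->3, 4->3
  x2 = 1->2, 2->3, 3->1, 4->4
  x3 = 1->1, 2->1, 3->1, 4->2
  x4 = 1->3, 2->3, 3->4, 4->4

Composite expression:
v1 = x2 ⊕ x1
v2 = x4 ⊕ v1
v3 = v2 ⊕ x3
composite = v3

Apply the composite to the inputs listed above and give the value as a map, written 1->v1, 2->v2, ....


(x2 ⊕ x1) = 1->3, 2->2, 3->1, 4->1
(x4 ⊕ (x2 ⊕ x1)) = 1->4, 2->3, 3->3, 4->3
((x4 ⊕ (x2 ⊕ x1)) ⊕ x3) = 1->4, 2->4, 3->4, 4->3

1->4, 2->4, 3->4, 4->3


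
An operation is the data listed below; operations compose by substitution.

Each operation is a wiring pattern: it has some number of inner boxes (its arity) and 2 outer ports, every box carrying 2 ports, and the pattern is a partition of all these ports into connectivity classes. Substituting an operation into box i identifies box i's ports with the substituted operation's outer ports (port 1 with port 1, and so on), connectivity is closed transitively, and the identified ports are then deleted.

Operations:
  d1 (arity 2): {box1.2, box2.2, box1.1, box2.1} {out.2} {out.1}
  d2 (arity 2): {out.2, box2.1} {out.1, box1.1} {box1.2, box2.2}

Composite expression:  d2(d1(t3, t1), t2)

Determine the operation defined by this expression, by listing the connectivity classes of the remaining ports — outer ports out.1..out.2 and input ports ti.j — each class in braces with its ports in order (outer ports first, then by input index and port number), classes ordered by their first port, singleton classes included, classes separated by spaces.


{out.1} {out.2, t2.1} {t1.1, t1.2, t3.1, t3.2} {t2.2}

Reachability decides: close wires over d2-identified ports.
through d1, on inputs (t3, t1): {out.1} {out.2} {t1.1, t1.2, t3.1, t3.2} (out.j = stage outer ports)
through d2, on inputs (t3, t1, t2): {out.1} {out.2, t2.1} {t1.1, t1.2, t3.1, t3.2} {t2.2} (out.j = stage outer ports)


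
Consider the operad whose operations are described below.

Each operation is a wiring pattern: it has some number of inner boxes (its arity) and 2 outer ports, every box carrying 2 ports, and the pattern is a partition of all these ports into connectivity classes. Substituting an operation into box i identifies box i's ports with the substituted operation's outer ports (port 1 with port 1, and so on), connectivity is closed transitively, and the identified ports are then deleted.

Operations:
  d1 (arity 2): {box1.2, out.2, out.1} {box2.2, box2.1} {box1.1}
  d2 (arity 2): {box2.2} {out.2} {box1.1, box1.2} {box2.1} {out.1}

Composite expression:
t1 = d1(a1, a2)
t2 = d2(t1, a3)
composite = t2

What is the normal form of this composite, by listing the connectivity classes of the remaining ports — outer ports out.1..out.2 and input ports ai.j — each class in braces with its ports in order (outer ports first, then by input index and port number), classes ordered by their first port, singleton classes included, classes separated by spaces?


Reachability decides: close wires over d2-identified ports.
the subtree at d1 composes to {out.1, out.2, a1.2} {a1.1} {a2.1, a2.2} on (a1, a2); out.j = own outer ports
the subtree at d2 composes to {out.1} {out.2} {a1.1} {a1.2} {a2.1, a2.2} {a3.1} {a3.2} on (a1, a2, a3); out.j = own outer ports

{out.1} {out.2} {a1.1} {a1.2} {a2.1, a2.2} {a3.1} {a3.2}


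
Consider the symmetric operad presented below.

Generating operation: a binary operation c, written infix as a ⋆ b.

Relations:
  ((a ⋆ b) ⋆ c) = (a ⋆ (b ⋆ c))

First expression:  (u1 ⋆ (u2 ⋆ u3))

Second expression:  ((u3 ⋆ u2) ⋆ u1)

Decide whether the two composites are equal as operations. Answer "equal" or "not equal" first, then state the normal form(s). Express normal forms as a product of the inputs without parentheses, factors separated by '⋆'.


Normal form of the first expression: u1 ⋆ u2 ⋆ u3
Normal form of the second expression: u3 ⋆ u2 ⋆ u1
Distinct normal forms: not equal.

not equal; first: u1 ⋆ u2 ⋆ u3; second: u3 ⋆ u2 ⋆ u1


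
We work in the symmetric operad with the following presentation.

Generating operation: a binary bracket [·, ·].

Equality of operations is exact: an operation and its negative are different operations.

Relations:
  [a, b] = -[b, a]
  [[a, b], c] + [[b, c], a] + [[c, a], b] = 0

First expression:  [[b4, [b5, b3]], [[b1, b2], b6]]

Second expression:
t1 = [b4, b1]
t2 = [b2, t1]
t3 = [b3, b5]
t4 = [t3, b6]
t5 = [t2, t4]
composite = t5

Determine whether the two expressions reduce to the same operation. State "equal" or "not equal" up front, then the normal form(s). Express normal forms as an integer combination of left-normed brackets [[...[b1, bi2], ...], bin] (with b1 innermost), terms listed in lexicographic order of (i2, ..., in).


The first composite normalizes to -[[[[[b1, b2], b6], b3], b5], b4] + [[[[[b1, b2], b6], b4], b3], b5] - [[[[[b1, b2], b6], b4], b5], b3] + [[[[[b1, b2], b6], b5], b3], b4]
The second composite normalizes to [[[[[b1, b4], b2], b3], b5], b6] - [[[[[b1, b4], b2], b5], b3], b6] - [[[[[b1, b4], b2], b6], b3], b5] + [[[[[b1, b4], b2], b6], b5], b3]
The forms do not match — not equal.

not equal; the first gives -[[[[[b1, b2], b6], b3], b5], b4] + [[[[[b1, b2], b6], b4], b3], b5] - [[[[[b1, b2], b6], b4], b5], b3] + [[[[[b1, b2], b6], b5], b3], b4] and the second [[[[[b1, b4], b2], b3], b5], b6] - [[[[[b1, b4], b2], b5], b3], b6] - [[[[[b1, b4], b2], b6], b3], b5] + [[[[[b1, b4], b2], b6], b5], b3]


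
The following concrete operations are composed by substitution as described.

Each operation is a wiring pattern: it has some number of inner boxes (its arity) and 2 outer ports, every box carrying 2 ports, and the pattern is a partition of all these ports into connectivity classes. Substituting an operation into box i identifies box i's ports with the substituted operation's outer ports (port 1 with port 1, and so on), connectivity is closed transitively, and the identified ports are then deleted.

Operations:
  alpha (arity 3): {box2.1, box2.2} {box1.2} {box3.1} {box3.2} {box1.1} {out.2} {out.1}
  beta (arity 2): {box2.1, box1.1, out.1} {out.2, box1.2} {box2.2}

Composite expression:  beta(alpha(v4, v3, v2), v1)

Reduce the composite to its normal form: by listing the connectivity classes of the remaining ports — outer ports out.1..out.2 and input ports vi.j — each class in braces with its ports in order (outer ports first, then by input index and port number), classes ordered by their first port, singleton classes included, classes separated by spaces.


{out.1, v1.1} {out.2} {v1.2} {v2.1} {v2.2} {v3.1, v3.2} {v4.1} {v4.2}

Treat the ports identified at beta as solder joints: merge, then drop.
through alpha, on inputs (v4, v3, v2): {out.1} {out.2} {v2.1} {v2.2} {v3.1, v3.2} {v4.1} {v4.2} (out.j = stage outer ports)
through beta, on inputs (v4, v3, v2, v1): {out.1, v1.1} {out.2} {v1.2} {v2.1} {v2.2} {v3.1, v3.2} {v4.1} {v4.2} (out.j = stage outer ports)


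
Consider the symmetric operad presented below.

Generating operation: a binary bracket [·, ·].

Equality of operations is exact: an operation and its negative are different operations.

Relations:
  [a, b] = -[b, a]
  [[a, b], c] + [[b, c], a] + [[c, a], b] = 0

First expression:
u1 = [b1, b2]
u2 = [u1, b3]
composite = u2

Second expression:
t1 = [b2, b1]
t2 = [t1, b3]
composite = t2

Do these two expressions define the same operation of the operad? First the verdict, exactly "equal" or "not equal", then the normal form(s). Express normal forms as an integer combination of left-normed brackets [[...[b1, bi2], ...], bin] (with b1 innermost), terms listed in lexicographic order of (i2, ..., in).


In normal form, the first expression is [[b1, b2], b3]
In normal form, the second expression is -[[b1, b2], b3]
Different reductions; not equal.

not equal; the first gives [[b1, b2], b3] and the second -[[b1, b2], b3]


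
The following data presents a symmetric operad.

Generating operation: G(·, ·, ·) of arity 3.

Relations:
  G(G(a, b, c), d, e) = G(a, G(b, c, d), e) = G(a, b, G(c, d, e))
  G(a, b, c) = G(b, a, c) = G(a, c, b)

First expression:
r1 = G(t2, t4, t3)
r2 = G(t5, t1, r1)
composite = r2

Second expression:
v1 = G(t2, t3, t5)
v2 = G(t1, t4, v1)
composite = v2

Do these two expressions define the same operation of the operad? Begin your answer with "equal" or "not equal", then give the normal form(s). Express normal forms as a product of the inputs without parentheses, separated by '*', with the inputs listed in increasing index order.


equal; the common form is t1 * t2 * t3 * t4 * t5


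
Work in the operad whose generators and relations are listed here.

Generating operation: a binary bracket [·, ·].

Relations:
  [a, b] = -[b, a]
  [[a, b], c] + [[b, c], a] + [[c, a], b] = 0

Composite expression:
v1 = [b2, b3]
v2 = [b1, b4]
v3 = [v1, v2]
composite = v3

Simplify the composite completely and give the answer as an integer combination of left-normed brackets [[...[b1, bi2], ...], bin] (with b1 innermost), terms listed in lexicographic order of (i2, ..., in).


-[[[b1, b4], b2], b3] + [[[b1, b4], b3], b2]

A multilinear Lie element is pinned by b1-initial words (b1 innermost).
Composite bracket: [[b2, b3], [b1, b4]]
Expanding via [a, b] = ab - ba: 8 signed words (2^3 = 8).
Collect the words opening with b1:
  from b1b4b2b3, sign -1: term -[[[b1, b4], b2], b3]
  from b1b4b3b2, sign +1: term +[[[b1, b4], b3], b2]


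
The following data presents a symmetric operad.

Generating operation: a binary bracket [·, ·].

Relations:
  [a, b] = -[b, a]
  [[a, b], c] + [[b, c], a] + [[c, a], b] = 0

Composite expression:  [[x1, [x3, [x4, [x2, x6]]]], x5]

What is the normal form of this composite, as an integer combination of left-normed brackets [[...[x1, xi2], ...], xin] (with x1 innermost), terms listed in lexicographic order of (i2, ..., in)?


In the tensor algebra, words opening x1 carry the x1-anchored form.
Composite bracket: [[x1, [x3, [x4, [x2, x6]]]], x5]
The bracket unfolds into 32 signed words via [a, b] = ab - ba (2^5 = 32).
Keep just the words that open with x1:
  sign of x1x2x6x4x3x5 is +1, so it contributes +[[[[[x1, x2], x6], x4], x3], x5]
  sign of x1x3x2x6x4x5 is -1, so it contributes -[[[[[x1, x3], x2], x6], x4], x5]
  sign of x1x3x4x2x6x5 is +1, so it contributes +[[[[[x1, x3], x4], x2], x6], x5]
  sign of x1x3x4x6x2x5 is -1, so it contributes -[[[[[x1, x3], x4], x6], x2], x5]
  sign of x1x3x6x2x4x5 is +1, so it contributes +[[[[[x1, x3], x6], x2], x4], x5]
  sign of x1x4x2x6x3x5 is -1, so it contributes -[[[[[x1, x4], x2], x6], x3], x5]
  sign of x1x4x6x2x3x5 is +1, so it contributes +[[[[[x1, x4], x6], x2], x3], x5]
  sign of x1x6x2x4x3x5 is -1, so it contributes -[[[[[x1, x6], x2], x4], x3], x5]

[[[[[x1, x2], x6], x4], x3], x5] - [[[[[x1, x3], x2], x6], x4], x5] + [[[[[x1, x3], x4], x2], x6], x5] - [[[[[x1, x3], x4], x6], x2], x5] + [[[[[x1, x3], x6], x2], x4], x5] - [[[[[x1, x4], x2], x6], x3], x5] + [[[[[x1, x4], x6], x2], x3], x5] - [[[[[x1, x6], x2], x4], x3], x5]


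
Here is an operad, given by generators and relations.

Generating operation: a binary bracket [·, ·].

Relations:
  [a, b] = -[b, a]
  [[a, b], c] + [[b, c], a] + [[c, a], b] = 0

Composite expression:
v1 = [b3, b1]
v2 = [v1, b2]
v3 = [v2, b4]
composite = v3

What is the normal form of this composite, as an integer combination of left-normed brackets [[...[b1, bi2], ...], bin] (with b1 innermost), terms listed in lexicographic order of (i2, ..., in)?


-[[[b1, b3], b2], b4]

Skip Jacobi rewriting: expand, keep b1-initial words, read off terms.
Composite bracket: [[[b3, b1], b2], b4]
Each bracket splits as ab - ba, giving 8 signed words (2^3 = 8).
Only words starting with b1 matter:
  the word b1b3b2b4 carries sign -1 and contributes -[[[b1, b3], b2], b4]


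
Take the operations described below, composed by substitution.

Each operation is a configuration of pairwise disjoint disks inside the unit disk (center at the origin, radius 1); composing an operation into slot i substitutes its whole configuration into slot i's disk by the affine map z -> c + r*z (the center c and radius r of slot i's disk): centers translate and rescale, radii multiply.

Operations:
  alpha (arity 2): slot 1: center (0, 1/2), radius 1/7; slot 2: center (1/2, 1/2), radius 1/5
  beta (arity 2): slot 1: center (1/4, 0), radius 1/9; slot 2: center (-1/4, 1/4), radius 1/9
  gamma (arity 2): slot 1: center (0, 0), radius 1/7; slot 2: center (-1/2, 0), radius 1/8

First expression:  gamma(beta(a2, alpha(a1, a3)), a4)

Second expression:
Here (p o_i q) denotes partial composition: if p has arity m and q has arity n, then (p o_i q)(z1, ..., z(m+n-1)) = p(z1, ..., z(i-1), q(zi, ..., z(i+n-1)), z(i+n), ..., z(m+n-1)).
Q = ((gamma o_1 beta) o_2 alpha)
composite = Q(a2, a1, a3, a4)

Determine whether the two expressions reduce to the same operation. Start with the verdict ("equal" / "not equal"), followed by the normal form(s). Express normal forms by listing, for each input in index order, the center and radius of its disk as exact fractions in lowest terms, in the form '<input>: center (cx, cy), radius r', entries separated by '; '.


equal: each reduces to a1: center (-1/28, 11/252), radius 1/441; a2: center (1/28, 0), radius 1/63; a3: center (-1/36, 11/252), radius 1/315; a4: center (-1/2, 0), radius 1/8

Normal form of the first expression: a1: center (-1/28, 11/252), radius 1/441; a2: center (1/28, 0), radius 1/63; a3: center (-1/36, 11/252), radius 1/315; a4: center (-1/2, 0), radius 1/8
Normal form of the second expression: a1: center (-1/28, 11/252), radius 1/441; a2: center (1/28, 0), radius 1/63; a3: center (-1/36, 11/252), radius 1/315; a4: center (-1/2, 0), radius 1/8
Identical normal forms: equal.


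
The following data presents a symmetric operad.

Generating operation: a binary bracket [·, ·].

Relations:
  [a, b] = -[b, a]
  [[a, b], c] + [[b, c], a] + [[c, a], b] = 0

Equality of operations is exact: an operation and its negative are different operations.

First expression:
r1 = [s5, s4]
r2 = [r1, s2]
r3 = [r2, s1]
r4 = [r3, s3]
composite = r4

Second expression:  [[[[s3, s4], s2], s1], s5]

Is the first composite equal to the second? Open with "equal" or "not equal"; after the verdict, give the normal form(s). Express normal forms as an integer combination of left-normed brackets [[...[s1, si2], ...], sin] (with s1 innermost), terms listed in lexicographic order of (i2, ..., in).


not equal; the first gives -[[[[s1, s2], s4], s5], s3] + [[[[s1, s2], s5], s4], s3] + [[[[s1, s4], s5], s2], s3] - [[[[s1, s5], s4], s2], s3] and the second [[[[s1, s2], s3], s4], s5] - [[[[s1, s2], s4], s3], s5] - [[[[s1, s3], s4], s2], s5] + [[[[s1, s4], s3], s2], s5]

In normal form, the first expression is -[[[[s1, s2], s4], s5], s3] + [[[[s1, s2], s5], s4], s3] + [[[[s1, s4], s5], s2], s3] - [[[[s1, s5], s4], s2], s3]
In normal form, the second expression is [[[[s1, s2], s3], s4], s5] - [[[[s1, s2], s4], s3], s5] - [[[[s1, s3], s4], s2], s5] + [[[[s1, s4], s3], s2], s5]
No match — not equal.


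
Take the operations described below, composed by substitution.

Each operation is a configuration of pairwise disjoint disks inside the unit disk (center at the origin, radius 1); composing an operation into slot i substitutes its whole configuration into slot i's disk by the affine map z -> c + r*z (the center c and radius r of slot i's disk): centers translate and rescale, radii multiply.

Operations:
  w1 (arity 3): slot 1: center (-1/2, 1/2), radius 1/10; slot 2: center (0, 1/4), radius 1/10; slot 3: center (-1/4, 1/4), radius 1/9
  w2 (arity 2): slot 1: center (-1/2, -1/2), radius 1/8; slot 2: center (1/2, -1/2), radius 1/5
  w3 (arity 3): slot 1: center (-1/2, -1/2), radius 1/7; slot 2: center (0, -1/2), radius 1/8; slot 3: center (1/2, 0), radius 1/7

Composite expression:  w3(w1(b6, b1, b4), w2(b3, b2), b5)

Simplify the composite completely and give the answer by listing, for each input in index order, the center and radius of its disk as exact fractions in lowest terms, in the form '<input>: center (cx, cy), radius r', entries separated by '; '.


Affine substitution under w3: radii multiply and b-centers shift.
b6: after 2 affine steps, its disk has center (-4/7, -3/7), radius 1/70
b1: after 2 affine steps, its disk has center (-1/2, -13/28), radius 1/70
b4: after 2 affine steps, its disk has center (-15/28, -13/28), radius 1/63
b3: after 2 affine steps, its disk has center (-1/16, -9/16), radius 1/64
b2: after 2 affine steps, its disk has center (1/16, -9/16), radius 1/40
b5: after 1 affine step, its disk has center (1/2, 0), radius 1/7

b1: center (-1/2, -13/28), radius 1/70; b2: center (1/16, -9/16), radius 1/40; b3: center (-1/16, -9/16), radius 1/64; b4: center (-15/28, -13/28), radius 1/63; b5: center (1/2, 0), radius 1/7; b6: center (-4/7, -3/7), radius 1/70


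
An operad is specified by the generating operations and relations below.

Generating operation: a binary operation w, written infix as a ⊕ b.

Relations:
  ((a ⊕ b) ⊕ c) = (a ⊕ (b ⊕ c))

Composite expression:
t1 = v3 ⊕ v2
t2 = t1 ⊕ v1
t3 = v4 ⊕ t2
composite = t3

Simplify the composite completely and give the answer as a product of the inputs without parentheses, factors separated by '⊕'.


Every regrouping of w is equal, so read the v-inputs in written order.
(v3 ⊕ v2) spells out as v3 ⊕ v2
((v3 ⊕ v2) ⊕ v1) spells out as v3 ⊕ v2 ⊕ v1
(v4 ⊕ ((v3 ⊕ v2) ⊕ v1)) spells out as v4 ⊕ v3 ⊕ v2 ⊕ v1

v4 ⊕ v3 ⊕ v2 ⊕ v1


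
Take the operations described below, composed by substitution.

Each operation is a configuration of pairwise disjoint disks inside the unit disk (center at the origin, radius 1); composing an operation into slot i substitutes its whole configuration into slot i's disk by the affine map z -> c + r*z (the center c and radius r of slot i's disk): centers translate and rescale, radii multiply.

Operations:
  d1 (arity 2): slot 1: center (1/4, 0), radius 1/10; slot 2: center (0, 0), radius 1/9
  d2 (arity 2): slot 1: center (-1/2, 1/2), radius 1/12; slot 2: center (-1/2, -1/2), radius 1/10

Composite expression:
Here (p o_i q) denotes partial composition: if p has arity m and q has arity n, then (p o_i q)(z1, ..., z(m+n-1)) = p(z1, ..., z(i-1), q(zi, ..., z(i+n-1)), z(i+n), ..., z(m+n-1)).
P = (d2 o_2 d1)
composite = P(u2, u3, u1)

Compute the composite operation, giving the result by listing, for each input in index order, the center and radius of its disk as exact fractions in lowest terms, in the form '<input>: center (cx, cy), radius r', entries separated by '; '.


u1: center (-1/2, -1/2), radius 1/90; u2: center (-1/2, 1/2), radius 1/12; u3: center (-19/40, -1/2), radius 1/100

Only the slot chain above each u matters under d2; compose those maps.
u2 passes through 1 substitution, ending at center (-1/2, 1/2), radius 1/12
u3 passes through 2 substitutions, ending at center (-19/40, -1/2), radius 1/100
u1 passes through 2 substitutions, ending at center (-1/2, -1/2), radius 1/90


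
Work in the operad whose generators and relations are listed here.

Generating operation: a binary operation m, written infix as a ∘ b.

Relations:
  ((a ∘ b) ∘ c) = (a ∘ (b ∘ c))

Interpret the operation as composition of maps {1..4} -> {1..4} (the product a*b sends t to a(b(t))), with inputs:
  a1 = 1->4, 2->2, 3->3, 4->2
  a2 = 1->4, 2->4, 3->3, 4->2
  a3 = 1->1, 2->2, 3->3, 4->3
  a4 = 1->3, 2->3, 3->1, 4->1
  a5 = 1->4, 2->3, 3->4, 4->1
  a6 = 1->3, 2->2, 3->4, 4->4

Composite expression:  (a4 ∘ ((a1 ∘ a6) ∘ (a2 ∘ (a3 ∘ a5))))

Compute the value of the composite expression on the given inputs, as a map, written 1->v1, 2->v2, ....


1->3, 2->3, 3->3, 4->3

(a1 ∘ a6) = 1->3, 2->2, 3->2, 4->2
(a3 ∘ a5) = 1->3, 2->3, 3->3, 4->1
(a2 ∘ (a3 ∘ a5)) = 1->3, 2->3, 3->3, 4->4
((a1 ∘ a6) ∘ (a2 ∘ (a3 ∘ a5))) = 1->2, 2->2, 3->2, 4->2
(a4 ∘ ((a1 ∘ a6) ∘ (a2 ∘ (a3 ∘ a5)))) = 1->3, 2->3, 3->3, 4->3


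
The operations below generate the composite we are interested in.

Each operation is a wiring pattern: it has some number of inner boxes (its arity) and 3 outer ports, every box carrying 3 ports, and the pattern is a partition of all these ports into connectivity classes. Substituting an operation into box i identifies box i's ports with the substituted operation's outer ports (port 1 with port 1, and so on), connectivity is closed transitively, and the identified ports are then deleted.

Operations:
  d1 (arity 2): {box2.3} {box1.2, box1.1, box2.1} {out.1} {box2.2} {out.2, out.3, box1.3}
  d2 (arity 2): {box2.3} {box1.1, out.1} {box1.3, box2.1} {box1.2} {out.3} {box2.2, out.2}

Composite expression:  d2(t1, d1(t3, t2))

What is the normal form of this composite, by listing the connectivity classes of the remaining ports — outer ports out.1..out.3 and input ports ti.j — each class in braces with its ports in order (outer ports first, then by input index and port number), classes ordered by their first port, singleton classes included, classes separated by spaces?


{out.1, t1.1} {out.2, t3.3} {out.3} {t1.2} {t1.3} {t2.1, t3.1, t3.2} {t2.2} {t2.3}

Reachability decides: close wires over d2-identified ports.
composing d1 on (t3, t2), with out.j its own outer ports: {out.1} {out.2, out.3, t3.3} {t2.1, t3.1, t3.2} {t2.2} {t2.3}
composing d2 on (t1, t3, t2), with out.j its own outer ports: {out.1, t1.1} {out.2, t3.3} {out.3} {t1.2} {t1.3} {t2.1, t3.1, t3.2} {t2.2} {t2.3}


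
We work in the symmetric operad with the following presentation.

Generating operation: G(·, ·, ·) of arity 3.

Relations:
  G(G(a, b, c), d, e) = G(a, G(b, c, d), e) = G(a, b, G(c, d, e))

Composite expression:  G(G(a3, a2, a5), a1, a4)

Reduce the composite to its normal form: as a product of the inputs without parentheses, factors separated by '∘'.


a3 ∘ a2 ∘ a5 ∘ a1 ∘ a4

All parenthesizations of G agree; list the a-inputs left to right.
G(a3, a2, a5) reduces to a3 ∘ a2 ∘ a5
G(G(a3, a2, a5), a1, a4) reduces to a3 ∘ a2 ∘ a5 ∘ a1 ∘ a4


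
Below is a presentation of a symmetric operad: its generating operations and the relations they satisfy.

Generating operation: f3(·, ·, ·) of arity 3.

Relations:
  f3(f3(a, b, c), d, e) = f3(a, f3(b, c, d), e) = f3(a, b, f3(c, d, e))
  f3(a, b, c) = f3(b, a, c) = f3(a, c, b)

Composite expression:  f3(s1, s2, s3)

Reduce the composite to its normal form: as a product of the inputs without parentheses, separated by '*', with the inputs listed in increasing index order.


Key point: f3 commutes, so take the s-inputs in any fixed order.
f3(s1, s2, s3) collapses to s1 * s2 * s3
the factors in increasing index order: s1 * s2 * s3

s1 * s2 * s3


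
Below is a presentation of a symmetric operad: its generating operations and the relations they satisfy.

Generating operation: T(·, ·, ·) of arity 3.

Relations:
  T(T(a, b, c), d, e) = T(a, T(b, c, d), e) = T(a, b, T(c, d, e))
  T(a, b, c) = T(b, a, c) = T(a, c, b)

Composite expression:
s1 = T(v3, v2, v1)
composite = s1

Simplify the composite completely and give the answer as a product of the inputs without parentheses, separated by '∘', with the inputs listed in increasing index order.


Any arrangement under T is one operation, so sort the v-inputs.
T(v3, v2, v1) reduces to v3 ∘ v2 ∘ v1
rearranged into index order: v1 ∘ v2 ∘ v3

v1 ∘ v2 ∘ v3


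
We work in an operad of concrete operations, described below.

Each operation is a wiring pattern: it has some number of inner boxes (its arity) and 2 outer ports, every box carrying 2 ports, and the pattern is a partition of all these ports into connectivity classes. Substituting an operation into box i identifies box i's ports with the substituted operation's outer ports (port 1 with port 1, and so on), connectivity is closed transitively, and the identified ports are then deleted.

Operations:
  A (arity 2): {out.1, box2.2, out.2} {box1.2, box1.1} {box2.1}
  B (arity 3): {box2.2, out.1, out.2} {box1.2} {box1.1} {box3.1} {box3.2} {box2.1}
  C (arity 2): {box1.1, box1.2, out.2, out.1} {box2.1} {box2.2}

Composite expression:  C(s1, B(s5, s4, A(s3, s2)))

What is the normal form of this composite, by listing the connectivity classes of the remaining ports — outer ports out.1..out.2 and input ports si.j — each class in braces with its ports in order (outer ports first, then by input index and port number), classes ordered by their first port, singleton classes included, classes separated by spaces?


{out.1, out.2, s1.1, s1.2} {s2.1} {s2.2} {s3.1, s3.2} {s4.1} {s4.2} {s5.1} {s5.2}

Two ports join when wires chain via C-identified ports.
after A, the pattern on (s3, s2) reads {out.1, out.2, s2.2} {s2.1} {s3.1, s3.2} (out.j = its outer ports)
after B, the pattern on (s5, s4, s3, s2) reads {out.1, out.2, s4.2} {s2.1} {s2.2} {s3.1, s3.2} {s4.1} {s5.1} {s5.2} (out.j = its outer ports)
after C, the pattern on (s1, s5, s4, s3, s2) reads {out.1, out.2, s1.1, s1.2} {s2.1} {s2.2} {s3.1, s3.2} {s4.1} {s4.2} {s5.1} {s5.2} (out.j = its outer ports)


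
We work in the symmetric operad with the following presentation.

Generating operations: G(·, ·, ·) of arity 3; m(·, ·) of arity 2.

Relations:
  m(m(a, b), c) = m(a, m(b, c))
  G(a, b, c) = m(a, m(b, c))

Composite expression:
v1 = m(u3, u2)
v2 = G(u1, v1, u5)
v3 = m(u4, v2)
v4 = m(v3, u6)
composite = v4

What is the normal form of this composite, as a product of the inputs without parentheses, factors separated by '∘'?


u4 ∘ u1 ∘ u3 ∘ u2 ∘ u5 ∘ u6

The m-tree's shape is irrelevant; the u-reading-order decides.
m(u3, u2) linearizes to u3 ∘ u2
G(u1, m(u3, u2), u5) linearizes to u1 ∘ u3 ∘ u2 ∘ u5
m(u4, G(u1, m(u3, u2), u5)) linearizes to u4 ∘ u1 ∘ u3 ∘ u2 ∘ u5
m(m(u4, G(u1, m(u3, u2), u5)), u6) linearizes to u4 ∘ u1 ∘ u3 ∘ u2 ∘ u5 ∘ u6


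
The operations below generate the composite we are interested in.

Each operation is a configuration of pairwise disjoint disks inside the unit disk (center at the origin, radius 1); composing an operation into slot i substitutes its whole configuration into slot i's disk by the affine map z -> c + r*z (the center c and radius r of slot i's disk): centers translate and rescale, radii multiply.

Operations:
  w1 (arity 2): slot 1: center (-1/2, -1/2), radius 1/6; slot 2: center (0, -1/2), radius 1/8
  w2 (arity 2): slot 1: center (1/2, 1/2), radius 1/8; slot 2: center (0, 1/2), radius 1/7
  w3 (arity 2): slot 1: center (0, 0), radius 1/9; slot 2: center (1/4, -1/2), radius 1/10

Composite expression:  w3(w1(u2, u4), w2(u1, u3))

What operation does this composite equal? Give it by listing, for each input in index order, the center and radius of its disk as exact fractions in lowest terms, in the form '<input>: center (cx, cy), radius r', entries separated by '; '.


Follow each u-input down from w3: c' goes to c + r*c', radius to r*r'.
input u2: composing its 2 substitution steps yields center (-1/18, -1/18), radius 1/54
input u4: composing its 2 substitution steps yields center (0, -1/18), radius 1/72
input u1: composing its 2 substitution steps yields center (3/10, -9/20), radius 1/80
input u3: composing its 2 substitution steps yields center (1/4, -9/20), radius 1/70

u1: center (3/10, -9/20), radius 1/80; u2: center (-1/18, -1/18), radius 1/54; u3: center (1/4, -9/20), radius 1/70; u4: center (0, -1/18), radius 1/72


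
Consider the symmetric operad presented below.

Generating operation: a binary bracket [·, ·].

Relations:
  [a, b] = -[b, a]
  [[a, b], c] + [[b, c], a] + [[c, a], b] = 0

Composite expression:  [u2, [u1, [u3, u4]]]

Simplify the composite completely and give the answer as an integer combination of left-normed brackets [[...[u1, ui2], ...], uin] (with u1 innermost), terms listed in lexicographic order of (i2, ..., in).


-[[[u1, u3], u4], u2] + [[[u1, u4], u3], u2]


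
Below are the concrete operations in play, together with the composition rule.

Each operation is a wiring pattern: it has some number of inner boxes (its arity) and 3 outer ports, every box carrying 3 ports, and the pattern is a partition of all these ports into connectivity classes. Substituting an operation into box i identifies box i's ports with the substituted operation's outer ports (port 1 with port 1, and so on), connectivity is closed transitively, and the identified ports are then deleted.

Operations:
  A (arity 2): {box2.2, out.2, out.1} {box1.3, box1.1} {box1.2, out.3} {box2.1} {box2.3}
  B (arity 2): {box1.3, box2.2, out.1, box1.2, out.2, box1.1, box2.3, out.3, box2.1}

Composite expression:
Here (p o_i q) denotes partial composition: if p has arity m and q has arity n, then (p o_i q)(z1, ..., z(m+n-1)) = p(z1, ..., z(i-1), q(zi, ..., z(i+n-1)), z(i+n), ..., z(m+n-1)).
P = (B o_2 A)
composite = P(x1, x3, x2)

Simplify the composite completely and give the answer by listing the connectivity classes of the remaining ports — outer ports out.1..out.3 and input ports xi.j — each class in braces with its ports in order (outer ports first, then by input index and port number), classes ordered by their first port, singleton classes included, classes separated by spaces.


{out.1, out.2, out.3, x1.1, x1.2, x1.3, x2.2, x3.2} {x2.1} {x2.3} {x3.1, x3.3}

Reachability decides: close wires over B-identified ports.
the subtree at A composes to {out.1, out.2, x2.2} {out.3, x3.2} {x2.1} {x2.3} {x3.1, x3.3} on (x3, x2); out.j = own outer ports
the subtree at B composes to {out.1, out.2, out.3, x1.1, x1.2, x1.3, x2.2, x3.2} {x2.1} {x2.3} {x3.1, x3.3} on (x1, x3, x2); out.j = own outer ports


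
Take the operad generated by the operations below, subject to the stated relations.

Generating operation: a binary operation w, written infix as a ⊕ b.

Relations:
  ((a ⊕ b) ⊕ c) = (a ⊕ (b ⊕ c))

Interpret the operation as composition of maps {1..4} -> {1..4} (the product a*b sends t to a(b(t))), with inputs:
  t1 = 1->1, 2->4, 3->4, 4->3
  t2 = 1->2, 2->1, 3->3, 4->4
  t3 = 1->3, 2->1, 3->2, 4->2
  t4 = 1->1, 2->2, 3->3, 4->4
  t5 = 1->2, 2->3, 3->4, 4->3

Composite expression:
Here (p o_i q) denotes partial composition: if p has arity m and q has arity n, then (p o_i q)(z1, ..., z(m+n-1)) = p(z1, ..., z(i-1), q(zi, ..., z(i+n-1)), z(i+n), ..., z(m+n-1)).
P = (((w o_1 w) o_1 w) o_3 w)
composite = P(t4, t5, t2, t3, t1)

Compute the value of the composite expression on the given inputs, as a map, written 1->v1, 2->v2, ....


(t4 ⊕ t5) = 1->2, 2->3, 3->4, 4->3
(t2 ⊕ t3) = 1->3, 2->2, 3->1, 4->1
((t4 ⊕ t5) ⊕ (t2 ⊕ t3)) = 1->4, 2->3, 3->2, 4->2
(((t4 ⊕ t5) ⊕ (t2 ⊕ t3)) ⊕ t1) = 1->4, 2->2, 3->2, 4->2

1->4, 2->2, 3->2, 4->2


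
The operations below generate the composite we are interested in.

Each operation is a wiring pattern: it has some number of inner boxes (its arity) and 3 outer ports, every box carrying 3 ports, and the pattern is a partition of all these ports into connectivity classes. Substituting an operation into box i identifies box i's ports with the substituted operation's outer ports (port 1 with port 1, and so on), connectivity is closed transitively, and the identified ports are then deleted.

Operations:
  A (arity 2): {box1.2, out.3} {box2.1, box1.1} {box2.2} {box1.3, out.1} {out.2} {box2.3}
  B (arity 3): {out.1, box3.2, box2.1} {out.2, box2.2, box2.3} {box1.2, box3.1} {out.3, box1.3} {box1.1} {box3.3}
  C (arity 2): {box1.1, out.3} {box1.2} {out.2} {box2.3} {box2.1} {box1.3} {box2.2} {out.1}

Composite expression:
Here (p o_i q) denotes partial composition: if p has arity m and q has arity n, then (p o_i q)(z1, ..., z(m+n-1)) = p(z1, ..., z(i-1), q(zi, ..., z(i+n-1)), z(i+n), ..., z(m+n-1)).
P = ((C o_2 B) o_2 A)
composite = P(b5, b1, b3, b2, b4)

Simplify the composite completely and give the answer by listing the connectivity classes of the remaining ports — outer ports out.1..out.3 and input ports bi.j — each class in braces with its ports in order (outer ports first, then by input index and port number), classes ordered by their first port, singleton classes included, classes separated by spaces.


{out.1} {out.2} {out.3, b5.1} {b1.1, b3.1} {b1.2} {b1.3} {b2.1, b4.2} {b2.2, b2.3} {b3.2} {b3.3} {b4.1} {b4.3} {b5.2} {b5.3}

Substituting into C glues patterns; closure does the rest.
A over (b1, b3) gives {out.1, b1.3} {out.2} {out.3, b1.2} {b1.1, b3.1} {b3.2} {b3.3}, out.j being that stage's outer ports
B over (b1, b3, b2, b4) gives {out.1, b2.1, b4.2} {out.2, b2.2, b2.3} {out.3, b1.2} {b1.1, b3.1} {b1.3} {b3.2} {b3.3} {b4.1} {b4.3}, out.j being that stage's outer ports
C over (b5, b1, b3, b2, b4) gives {out.1} {out.2} {out.3, b5.1} {b1.1, b3.1} {b1.2} {b1.3} {b2.1, b4.2} {b2.2, b2.3} {b3.2} {b3.3} {b4.1} {b4.3} {b5.2} {b5.3}, out.j being that stage's outer ports
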